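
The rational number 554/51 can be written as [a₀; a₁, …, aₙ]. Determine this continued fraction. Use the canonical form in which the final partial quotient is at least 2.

[10; 1, 6, 3, 2]

554 = 10·51 + 44, so a_0 = 10
51 = 1·44 + 7, so a_1 = 1
44 = 6·7 + 2, so a_2 = 6
7 = 3·2 + 1, so a_3 = 3
2 = 2·1 + 0, so a_4 = 2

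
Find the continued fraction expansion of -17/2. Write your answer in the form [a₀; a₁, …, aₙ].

[-9; 2]

Repeatedly divide and take the remainder:
⌊-17/2⌋ = -9, remainder 1
⌊2/1⌋ = 2, remainder 0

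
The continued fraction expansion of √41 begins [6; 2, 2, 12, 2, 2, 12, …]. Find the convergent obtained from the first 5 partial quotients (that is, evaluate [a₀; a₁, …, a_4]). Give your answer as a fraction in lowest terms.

Compute successive convergents:
a_0 = 6: 6/1
a_1 = 2: 13/2
a_2 = 2: 32/5
a_3 = 12: 397/62
a_4 = 2: 826/129

826/129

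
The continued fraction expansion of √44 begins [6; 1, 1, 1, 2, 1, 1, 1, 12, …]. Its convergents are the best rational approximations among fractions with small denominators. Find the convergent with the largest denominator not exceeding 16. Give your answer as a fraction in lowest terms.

73/11

List convergents until the denominator exceeds the bound:
a_0 = 6: 6/1  (≤ bound)
a_1 = 1: 7/1  (≤ bound)
a_2 = 1: 13/2  (≤ bound)
a_3 = 1: 20/3  (≤ bound)
a_4 = 2: 53/8  (≤ bound)
a_5 = 1: 73/11  (≤ bound)
a_6 = 1: 126/19  (> 16, stop)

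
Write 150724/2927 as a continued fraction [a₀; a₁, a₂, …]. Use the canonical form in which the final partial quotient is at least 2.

⌊150724/2927⌋ = 51, remainder 1447
⌊2927/1447⌋ = 2, remainder 33
⌊1447/33⌋ = 43, remainder 28
⌊33/28⌋ = 1, remainder 5
⌊28/5⌋ = 5, remainder 3
⌊5/3⌋ = 1, remainder 2
⌊3/2⌋ = 1, remainder 1
⌊2/1⌋ = 2, remainder 0

[51; 2, 43, 1, 5, 1, 1, 2]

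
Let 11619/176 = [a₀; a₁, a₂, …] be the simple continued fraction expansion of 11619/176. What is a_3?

2

11619 = 66·176 + 3, so a_0 = 66
176 = 58·3 + 2, so a_1 = 58
3 = 1·2 + 1, so a_2 = 1
2 = 2·1 + 0, so a_3 = 2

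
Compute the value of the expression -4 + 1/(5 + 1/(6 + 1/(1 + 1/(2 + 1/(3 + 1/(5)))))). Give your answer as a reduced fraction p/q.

Start with 5.
3 + 1/(5/1) = 3 + 1/5 = 16/5
2 + 1/(16/5) = 2 + 5/16 = 37/16
1 + 1/(37/16) = 1 + 16/37 = 53/37
6 + 1/(53/37) = 6 + 37/53 = 355/53
5 + 1/(355/53) = 5 + 53/355 = 1828/355
-4 + 1/(1828/355) = -4 + 355/1828 = -6957/1828

-6957/1828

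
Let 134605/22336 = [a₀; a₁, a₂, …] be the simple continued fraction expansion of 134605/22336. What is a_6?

9

134605 ÷ 22336 → quotient 6, remainder 589
22336 ÷ 589 → quotient 37, remainder 543
589 ÷ 543 → quotient 1, remainder 46
543 ÷ 46 → quotient 11, remainder 37
46 ÷ 37 → quotient 1, remainder 9
37 ÷ 9 → quotient 4, remainder 1
9 ÷ 1 → quotient 9, remainder 0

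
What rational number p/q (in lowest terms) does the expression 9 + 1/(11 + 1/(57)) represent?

5709/628

Work from the innermost term outward:
Start with 57.
11 + 1/(57/1) = 11 + 1/57 = 628/57
9 + 1/(628/57) = 9 + 57/628 = 5709/628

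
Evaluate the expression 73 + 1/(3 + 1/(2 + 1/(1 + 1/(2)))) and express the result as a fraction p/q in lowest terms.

Start with 2.
1 + 1/(2/1) = 1 + 1/2 = 3/2
2 + 1/(3/2) = 2 + 2/3 = 8/3
3 + 1/(8/3) = 3 + 3/8 = 27/8
73 + 1/(27/8) = 73 + 8/27 = 1979/27

1979/27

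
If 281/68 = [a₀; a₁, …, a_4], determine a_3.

⌊281/68⌋ = 4, remainder 9
⌊68/9⌋ = 7, remainder 5
⌊9/5⌋ = 1, remainder 4
⌊5/4⌋ = 1, remainder 1

1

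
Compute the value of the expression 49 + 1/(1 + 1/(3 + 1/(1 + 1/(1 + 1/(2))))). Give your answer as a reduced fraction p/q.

Work from the innermost term outward:
Start with 2.
1 + 1/(2/1) = 1 + 1/2 = 3/2
1 + 1/(3/2) = 1 + 2/3 = 5/3
3 + 1/(5/3) = 3 + 3/5 = 18/5
1 + 1/(18/5) = 1 + 5/18 = 23/18
49 + 1/(23/18) = 49 + 18/23 = 1145/23

1145/23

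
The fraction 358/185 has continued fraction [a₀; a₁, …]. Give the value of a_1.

1

Apply division with remainder until the remainder is 0:
358 ÷ 185 → quotient 1, remainder 173
185 ÷ 173 → quotient 1, remainder 12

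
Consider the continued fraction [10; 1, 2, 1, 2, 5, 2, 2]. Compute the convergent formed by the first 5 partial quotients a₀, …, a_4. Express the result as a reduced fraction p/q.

Starting at the tail and folding back:
Start with 2.
1 + 1/(2/1) = 1 + 1/2 = 3/2
2 + 1/(3/2) = 2 + 2/3 = 8/3
1 + 1/(8/3) = 1 + 3/8 = 11/8
10 + 1/(11/8) = 10 + 8/11 = 118/11

118/11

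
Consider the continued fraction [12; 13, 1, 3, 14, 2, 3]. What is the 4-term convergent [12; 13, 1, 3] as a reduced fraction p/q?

Start with 3.
1 + 1/(3/1) = 1 + 1/3 = 4/3
13 + 1/(4/3) = 13 + 3/4 = 55/4
12 + 1/(55/4) = 12 + 4/55 = 664/55

664/55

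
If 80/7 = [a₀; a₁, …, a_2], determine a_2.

80 ÷ 7 → quotient 11, remainder 3
7 ÷ 3 → quotient 2, remainder 1
3 ÷ 1 → quotient 3, remainder 0

3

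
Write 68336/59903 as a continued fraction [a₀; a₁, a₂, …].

[1; 7, 9, 1, 2, 26, 11]

68336 = 1·59903 + 8433, so a_0 = 1
59903 = 7·8433 + 872, so a_1 = 7
8433 = 9·872 + 585, so a_2 = 9
872 = 1·585 + 287, so a_3 = 1
585 = 2·287 + 11, so a_4 = 2
287 = 26·11 + 1, so a_5 = 26
11 = 11·1 + 0, so a_6 = 11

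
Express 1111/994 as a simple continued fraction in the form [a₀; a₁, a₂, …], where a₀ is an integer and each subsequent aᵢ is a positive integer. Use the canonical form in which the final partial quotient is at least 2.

1111 = 1·994 + 117, so a_0 = 1
994 = 8·117 + 58, so a_1 = 8
117 = 2·58 + 1, so a_2 = 2
58 = 58·1 + 0, so a_3 = 58

[1; 8, 2, 58]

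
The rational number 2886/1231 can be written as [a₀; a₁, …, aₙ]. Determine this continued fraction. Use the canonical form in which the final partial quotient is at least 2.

Run the Euclidean algorithm, recording each quotient:
⌊2886/1231⌋ = 2, remainder 424
⌊1231/424⌋ = 2, remainder 383
⌊424/383⌋ = 1, remainder 41
⌊383/41⌋ = 9, remainder 14
⌊41/14⌋ = 2, remainder 13
⌊14/13⌋ = 1, remainder 1
⌊13/1⌋ = 13, remainder 0

[2; 2, 1, 9, 2, 1, 13]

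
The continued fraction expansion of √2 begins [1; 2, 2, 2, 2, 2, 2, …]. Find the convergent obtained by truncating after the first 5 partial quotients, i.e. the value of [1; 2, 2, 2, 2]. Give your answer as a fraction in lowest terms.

41/29

Compute successive convergents:
a_0 = 1: 1/1
a_1 = 2: 3/2
a_2 = 2: 7/5
a_3 = 2: 17/12
a_4 = 2: 41/29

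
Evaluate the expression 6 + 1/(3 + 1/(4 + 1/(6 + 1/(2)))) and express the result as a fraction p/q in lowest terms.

1104/175

a_0 = 6: 6/1
a_1 = 3: 19/3
a_2 = 4: 82/13
a_3 = 6: 511/81
a_4 = 2: 1104/175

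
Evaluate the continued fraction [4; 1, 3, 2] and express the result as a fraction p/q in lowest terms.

Start with 2.
3 + 1/(2/1) = 3 + 1/2 = 7/2
1 + 1/(7/2) = 1 + 2/7 = 9/7
4 + 1/(9/7) = 4 + 7/9 = 43/9

43/9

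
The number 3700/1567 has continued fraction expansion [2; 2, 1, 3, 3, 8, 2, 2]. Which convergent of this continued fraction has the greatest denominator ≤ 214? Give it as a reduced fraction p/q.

85/36

a_0 = 2: 2/1  (≤ bound)
a_1 = 2: 5/2  (≤ bound)
a_2 = 1: 7/3  (≤ bound)
a_3 = 3: 26/11  (≤ bound)
a_4 = 3: 85/36  (≤ bound)
a_5 = 8: 706/299  (> 214, stop)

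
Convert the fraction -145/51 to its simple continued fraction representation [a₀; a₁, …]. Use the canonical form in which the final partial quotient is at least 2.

[-3; 6, 2, 1, 2]

-145 = -3·51 + 8, so a_0 = -3
51 = 6·8 + 3, so a_1 = 6
8 = 2·3 + 2, so a_2 = 2
3 = 1·2 + 1, so a_3 = 1
2 = 2·1 + 0, so a_4 = 2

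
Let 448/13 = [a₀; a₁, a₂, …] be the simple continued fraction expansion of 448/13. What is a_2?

6

Apply division with remainder until the remainder is 0:
⌊448/13⌋ = 34, remainder 6
⌊13/6⌋ = 2, remainder 1
⌊6/1⌋ = 6, remainder 0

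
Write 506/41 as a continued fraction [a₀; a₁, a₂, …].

⌊506/41⌋ = 12, remainder 14
⌊41/14⌋ = 2, remainder 13
⌊14/13⌋ = 1, remainder 1
⌊13/1⌋ = 13, remainder 0

[12; 2, 1, 13]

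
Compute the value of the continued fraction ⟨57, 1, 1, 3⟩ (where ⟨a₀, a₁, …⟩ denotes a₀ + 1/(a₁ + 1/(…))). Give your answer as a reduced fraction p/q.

a_0 = 57: 57/1
a_1 = 1: 58/1
a_2 = 1: 115/2
a_3 = 3: 403/7

403/7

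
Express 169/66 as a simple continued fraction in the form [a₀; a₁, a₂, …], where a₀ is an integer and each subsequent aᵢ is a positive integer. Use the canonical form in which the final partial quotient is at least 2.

[2; 1, 1, 3, 1, 1, 1, 2]

169 ÷ 66 → quotient 2, remainder 37
66 ÷ 37 → quotient 1, remainder 29
37 ÷ 29 → quotient 1, remainder 8
29 ÷ 8 → quotient 3, remainder 5
8 ÷ 5 → quotient 1, remainder 3
5 ÷ 3 → quotient 1, remainder 2
3 ÷ 2 → quotient 1, remainder 1
2 ÷ 1 → quotient 2, remainder 0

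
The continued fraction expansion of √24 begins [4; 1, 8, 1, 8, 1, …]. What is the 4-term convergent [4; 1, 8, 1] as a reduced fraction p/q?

49/10

a_0 = 4: 4/1
a_1 = 1: 5/1
a_2 = 8: 44/9
a_3 = 1: 49/10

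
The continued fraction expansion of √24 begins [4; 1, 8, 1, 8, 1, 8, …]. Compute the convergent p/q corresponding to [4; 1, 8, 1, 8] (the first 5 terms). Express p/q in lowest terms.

436/89

Start with 8.
1 + 1/(8/1) = 1 + 1/8 = 9/8
8 + 1/(9/8) = 8 + 8/9 = 80/9
1 + 1/(80/9) = 1 + 9/80 = 89/80
4 + 1/(89/80) = 4 + 80/89 = 436/89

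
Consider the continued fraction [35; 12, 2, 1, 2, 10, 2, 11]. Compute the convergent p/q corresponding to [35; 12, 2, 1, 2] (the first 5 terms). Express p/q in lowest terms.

3473/99

Start with 2.
1 + 1/(2/1) = 1 + 1/2 = 3/2
2 + 1/(3/2) = 2 + 2/3 = 8/3
12 + 1/(8/3) = 12 + 3/8 = 99/8
35 + 1/(99/8) = 35 + 8/99 = 3473/99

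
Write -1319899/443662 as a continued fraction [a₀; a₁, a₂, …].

[-3; 40, 60, 1, 11, 7, 2]

⌊-1319899/443662⌋ = -3, remainder 11087
⌊443662/11087⌋ = 40, remainder 182
⌊11087/182⌋ = 60, remainder 167
⌊182/167⌋ = 1, remainder 15
⌊167/15⌋ = 11, remainder 2
⌊15/2⌋ = 7, remainder 1
⌊2/1⌋ = 2, remainder 0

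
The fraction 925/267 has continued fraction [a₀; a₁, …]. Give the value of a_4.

1

925 = 3·267 + 124, so a_0 = 3
267 = 2·124 + 19, so a_1 = 2
124 = 6·19 + 10, so a_2 = 6
19 = 1·10 + 9, so a_3 = 1
10 = 1·9 + 1, so a_4 = 1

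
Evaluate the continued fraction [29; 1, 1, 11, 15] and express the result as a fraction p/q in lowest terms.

Compute successive convergents:
a_0 = 29: 29/1
a_1 = 1: 30/1
a_2 = 1: 59/2
a_3 = 11: 679/23
a_4 = 15: 10244/347

10244/347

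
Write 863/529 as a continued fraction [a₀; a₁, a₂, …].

863 ÷ 529 → quotient 1, remainder 334
529 ÷ 334 → quotient 1, remainder 195
334 ÷ 195 → quotient 1, remainder 139
195 ÷ 139 → quotient 1, remainder 56
139 ÷ 56 → quotient 2, remainder 27
56 ÷ 27 → quotient 2, remainder 2
27 ÷ 2 → quotient 13, remainder 1
2 ÷ 1 → quotient 2, remainder 0

[1; 1, 1, 1, 2, 2, 13, 2]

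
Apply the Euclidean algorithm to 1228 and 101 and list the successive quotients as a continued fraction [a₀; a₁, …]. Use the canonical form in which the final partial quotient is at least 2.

⌊1228/101⌋ = 12, remainder 16
⌊101/16⌋ = 6, remainder 5
⌊16/5⌋ = 3, remainder 1
⌊5/1⌋ = 5, remainder 0

[12; 6, 3, 5]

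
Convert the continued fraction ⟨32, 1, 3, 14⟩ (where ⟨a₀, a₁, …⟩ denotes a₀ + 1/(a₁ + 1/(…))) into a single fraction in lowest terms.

Start with 14.
3 + 1/(14/1) = 3 + 1/14 = 43/14
1 + 1/(43/14) = 1 + 14/43 = 57/43
32 + 1/(57/43) = 32 + 43/57 = 1867/57

1867/57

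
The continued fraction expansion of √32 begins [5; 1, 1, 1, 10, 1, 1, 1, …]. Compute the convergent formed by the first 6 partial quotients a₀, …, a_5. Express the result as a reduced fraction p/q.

Start with 1.
10 + 1/(1/1) = 10 + 1/1 = 11/1
1 + 1/(11/1) = 1 + 1/11 = 12/11
1 + 1/(12/11) = 1 + 11/12 = 23/12
1 + 1/(23/12) = 1 + 12/23 = 35/23
5 + 1/(35/23) = 5 + 23/35 = 198/35

198/35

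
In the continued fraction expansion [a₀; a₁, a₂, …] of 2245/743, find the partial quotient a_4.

⌊2245/743⌋ = 3, remainder 16
⌊743/16⌋ = 46, remainder 7
⌊16/7⌋ = 2, remainder 2
⌊7/2⌋ = 3, remainder 1
⌊2/1⌋ = 2, remainder 0

2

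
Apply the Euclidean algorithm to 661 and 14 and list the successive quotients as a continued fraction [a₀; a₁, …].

[47; 4, 1, 2]

661 ÷ 14 → quotient 47, remainder 3
14 ÷ 3 → quotient 4, remainder 2
3 ÷ 2 → quotient 1, remainder 1
2 ÷ 1 → quotient 2, remainder 0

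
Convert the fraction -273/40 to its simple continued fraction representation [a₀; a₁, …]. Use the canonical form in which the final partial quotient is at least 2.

-273 = -7·40 + 7, so a_0 = -7
40 = 5·7 + 5, so a_1 = 5
7 = 1·5 + 2, so a_2 = 1
5 = 2·2 + 1, so a_3 = 2
2 = 2·1 + 0, so a_4 = 2

[-7; 5, 1, 2, 2]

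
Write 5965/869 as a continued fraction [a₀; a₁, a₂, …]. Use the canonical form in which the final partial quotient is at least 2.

Repeatedly divide and take the remainder:
⌊5965/869⌋ = 6, remainder 751
⌊869/751⌋ = 1, remainder 118
⌊751/118⌋ = 6, remainder 43
⌊118/43⌋ = 2, remainder 32
⌊43/32⌋ = 1, remainder 11
⌊32/11⌋ = 2, remainder 10
⌊11/10⌋ = 1, remainder 1
⌊10/1⌋ = 10, remainder 0

[6; 1, 6, 2, 1, 2, 1, 10]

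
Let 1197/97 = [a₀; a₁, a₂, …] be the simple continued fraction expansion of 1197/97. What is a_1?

2

1197 ÷ 97 → quotient 12, remainder 33
97 ÷ 33 → quotient 2, remainder 31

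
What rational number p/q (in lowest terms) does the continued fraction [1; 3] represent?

4/3

a_0 = 1: 1/1
a_1 = 3: 4/3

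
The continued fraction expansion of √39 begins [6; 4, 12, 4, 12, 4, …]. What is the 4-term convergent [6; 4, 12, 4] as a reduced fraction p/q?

1249/200

Start with 4.
12 + 1/(4/1) = 12 + 1/4 = 49/4
4 + 1/(49/4) = 4 + 4/49 = 200/49
6 + 1/(200/49) = 6 + 49/200 = 1249/200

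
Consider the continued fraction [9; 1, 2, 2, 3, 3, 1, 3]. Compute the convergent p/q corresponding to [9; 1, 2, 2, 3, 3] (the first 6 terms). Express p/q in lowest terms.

767/79

a_0 = 9: 9/1
a_1 = 1: 10/1
a_2 = 2: 29/3
a_3 = 2: 68/7
a_4 = 3: 233/24
a_5 = 3: 767/79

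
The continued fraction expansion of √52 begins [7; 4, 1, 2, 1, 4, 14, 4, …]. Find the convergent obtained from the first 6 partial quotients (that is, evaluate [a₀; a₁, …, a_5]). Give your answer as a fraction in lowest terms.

649/90

Start with 4.
1 + 1/(4/1) = 1 + 1/4 = 5/4
2 + 1/(5/4) = 2 + 4/5 = 14/5
1 + 1/(14/5) = 1 + 5/14 = 19/14
4 + 1/(19/14) = 4 + 14/19 = 90/19
7 + 1/(90/19) = 7 + 19/90 = 649/90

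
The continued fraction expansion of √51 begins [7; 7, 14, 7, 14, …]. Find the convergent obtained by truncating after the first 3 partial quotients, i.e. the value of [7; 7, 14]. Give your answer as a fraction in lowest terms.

Start with 14.
7 + 1/(14/1) = 7 + 1/14 = 99/14
7 + 1/(99/14) = 7 + 14/99 = 707/99

707/99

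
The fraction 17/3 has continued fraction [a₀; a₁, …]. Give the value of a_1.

17 ÷ 3 → quotient 5, remainder 2
3 ÷ 2 → quotient 1, remainder 1

1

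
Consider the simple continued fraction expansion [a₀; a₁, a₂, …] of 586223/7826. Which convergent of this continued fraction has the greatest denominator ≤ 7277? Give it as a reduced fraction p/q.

13708/183

a_0 = 74: 74/1  (≤ bound)
a_1 = 1: 75/1  (≤ bound)
a_2 = 9: 749/10  (≤ bound)
a_3 = 1: 824/11  (≤ bound)
a_4 = 3: 3221/43  (≤ bound)
a_5 = 3: 10487/140  (≤ bound)
a_6 = 1: 13708/183  (≤ bound)
a_7 = 42: 586223/7826  (> 7277, stop)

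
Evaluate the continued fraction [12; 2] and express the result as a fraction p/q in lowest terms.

a_0 = 12: 12/1
a_1 = 2: 25/2

25/2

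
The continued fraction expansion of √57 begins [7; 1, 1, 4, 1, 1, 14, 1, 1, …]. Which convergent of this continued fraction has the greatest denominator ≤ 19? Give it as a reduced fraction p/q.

List convergents until the denominator exceeds the bound:
a_0 = 7: 7/1  (≤ bound)
a_1 = 1: 8/1  (≤ bound)
a_2 = 1: 15/2  (≤ bound)
a_3 = 4: 68/9  (≤ bound)
a_4 = 1: 83/11  (≤ bound)
a_5 = 1: 151/20  (> 19, stop)

83/11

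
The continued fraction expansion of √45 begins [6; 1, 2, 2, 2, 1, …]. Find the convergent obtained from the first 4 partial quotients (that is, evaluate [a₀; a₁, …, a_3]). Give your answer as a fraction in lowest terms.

47/7

Start with 2.
2 + 1/(2/1) = 2 + 1/2 = 5/2
1 + 1/(5/2) = 1 + 2/5 = 7/5
6 + 1/(7/5) = 6 + 5/7 = 47/7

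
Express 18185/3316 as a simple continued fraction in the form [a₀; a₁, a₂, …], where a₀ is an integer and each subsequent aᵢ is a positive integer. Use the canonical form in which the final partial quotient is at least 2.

[5; 2, 15, 7, 15]

Repeatedly divide and take the remainder:
18185 ÷ 3316 → quotient 5, remainder 1605
3316 ÷ 1605 → quotient 2, remainder 106
1605 ÷ 106 → quotient 15, remainder 15
106 ÷ 15 → quotient 7, remainder 1
15 ÷ 1 → quotient 15, remainder 0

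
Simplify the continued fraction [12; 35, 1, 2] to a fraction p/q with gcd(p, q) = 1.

1287/107

Collapse the nested fraction from the inside out:
Start with 2.
1 + 1/(2/1) = 1 + 1/2 = 3/2
35 + 1/(3/2) = 35 + 2/3 = 107/3
12 + 1/(107/3) = 12 + 3/107 = 1287/107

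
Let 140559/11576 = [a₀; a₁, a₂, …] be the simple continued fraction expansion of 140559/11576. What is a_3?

Repeatedly divide and take the remainder:
140559 ÷ 11576 → quotient 12, remainder 1647
11576 ÷ 1647 → quotient 7, remainder 47
1647 ÷ 47 → quotient 35, remainder 2
47 ÷ 2 → quotient 23, remainder 1

23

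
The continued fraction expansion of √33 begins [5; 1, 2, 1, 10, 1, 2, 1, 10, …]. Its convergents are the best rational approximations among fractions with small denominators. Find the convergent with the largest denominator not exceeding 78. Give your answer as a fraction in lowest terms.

270/47

a_0 = 5: 5/1  (≤ bound)
a_1 = 1: 6/1  (≤ bound)
a_2 = 2: 17/3  (≤ bound)
a_3 = 1: 23/4  (≤ bound)
a_4 = 10: 247/43  (≤ bound)
a_5 = 1: 270/47  (≤ bound)
a_6 = 2: 787/137  (> 78, stop)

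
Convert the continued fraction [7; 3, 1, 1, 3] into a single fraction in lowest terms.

Work from the innermost term outward:
Start with 3.
1 + 1/(3/1) = 1 + 1/3 = 4/3
1 + 1/(4/3) = 1 + 3/4 = 7/4
3 + 1/(7/4) = 3 + 4/7 = 25/7
7 + 1/(25/7) = 7 + 7/25 = 182/25

182/25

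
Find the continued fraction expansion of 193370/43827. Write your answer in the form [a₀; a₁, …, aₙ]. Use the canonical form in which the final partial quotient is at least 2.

[4; 2, 2, 2, 1, 9, 44, 6]

Run the Euclidean algorithm, recording each quotient:
193370 = 4·43827 + 18062, so a_0 = 4
43827 = 2·18062 + 7703, so a_1 = 2
18062 = 2·7703 + 2656, so a_2 = 2
7703 = 2·2656 + 2391, so a_3 = 2
2656 = 1·2391 + 265, so a_4 = 1
2391 = 9·265 + 6, so a_5 = 9
265 = 44·6 + 1, so a_6 = 44
6 = 6·1 + 0, so a_7 = 6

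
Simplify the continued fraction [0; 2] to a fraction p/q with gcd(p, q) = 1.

1/2

a_0 = 0: 0/1
a_1 = 2: 1/2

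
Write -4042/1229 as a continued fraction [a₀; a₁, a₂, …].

Run the Euclidean algorithm, recording each quotient:
-4042 = -4·1229 + 874, so a_0 = -4
1229 = 1·874 + 355, so a_1 = 1
874 = 2·355 + 164, so a_2 = 2
355 = 2·164 + 27, so a_3 = 2
164 = 6·27 + 2, so a_4 = 6
27 = 13·2 + 1, so a_5 = 13
2 = 2·1 + 0, so a_6 = 2

[-4; 1, 2, 2, 6, 13, 2]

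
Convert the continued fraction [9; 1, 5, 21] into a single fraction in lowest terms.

a_0 = 9: 9/1
a_1 = 1: 10/1
a_2 = 5: 59/6
a_3 = 21: 1249/127

1249/127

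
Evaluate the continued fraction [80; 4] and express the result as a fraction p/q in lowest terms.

321/4

Start with 4.
80 + 1/(4/1) = 80 + 1/4 = 321/4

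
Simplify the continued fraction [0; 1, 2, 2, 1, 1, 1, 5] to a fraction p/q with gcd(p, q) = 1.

107/152

Start with 5.
1 + 1/(5/1) = 1 + 1/5 = 6/5
1 + 1/(6/5) = 1 + 5/6 = 11/6
1 + 1/(11/6) = 1 + 6/11 = 17/11
2 + 1/(17/11) = 2 + 11/17 = 45/17
2 + 1/(45/17) = 2 + 17/45 = 107/45
1 + 1/(107/45) = 1 + 45/107 = 152/107
0 + 1/(152/107) = 0 + 107/152 = 107/152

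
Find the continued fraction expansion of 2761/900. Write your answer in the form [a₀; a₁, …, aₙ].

Apply division with remainder until the remainder is 0:
2761 ÷ 900 → quotient 3, remainder 61
900 ÷ 61 → quotient 14, remainder 46
61 ÷ 46 → quotient 1, remainder 15
46 ÷ 15 → quotient 3, remainder 1
15 ÷ 1 → quotient 15, remainder 0

[3; 14, 1, 3, 15]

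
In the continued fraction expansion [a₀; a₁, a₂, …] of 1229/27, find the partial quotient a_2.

Run the Euclidean algorithm, recording each quotient:
1229 = 45·27 + 14, so a_0 = 45
27 = 1·14 + 13, so a_1 = 1
14 = 1·13 + 1, so a_2 = 1

1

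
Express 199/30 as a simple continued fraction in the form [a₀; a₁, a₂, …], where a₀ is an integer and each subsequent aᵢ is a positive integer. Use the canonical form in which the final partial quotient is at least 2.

[6; 1, 1, 1, 2, 1, 2]

199 = 6·30 + 19, so a_0 = 6
30 = 1·19 + 11, so a_1 = 1
19 = 1·11 + 8, so a_2 = 1
11 = 1·8 + 3, so a_3 = 1
8 = 2·3 + 2, so a_4 = 2
3 = 1·2 + 1, so a_5 = 1
2 = 2·1 + 0, so a_6 = 2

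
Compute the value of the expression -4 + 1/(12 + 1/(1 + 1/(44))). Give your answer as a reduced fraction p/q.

Start with 44.
1 + 1/(44/1) = 1 + 1/44 = 45/44
12 + 1/(45/44) = 12 + 44/45 = 584/45
-4 + 1/(584/45) = -4 + 45/584 = -2291/584

-2291/584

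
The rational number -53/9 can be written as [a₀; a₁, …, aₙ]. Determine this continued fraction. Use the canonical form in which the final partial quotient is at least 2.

[-6; 9]

-53 ÷ 9 → quotient -6, remainder 1
9 ÷ 1 → quotient 9, remainder 0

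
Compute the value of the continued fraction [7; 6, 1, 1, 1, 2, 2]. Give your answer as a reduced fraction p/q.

Compute successive convergents:
a_0 = 7: 7/1
a_1 = 6: 43/6
a_2 = 1: 50/7
a_3 = 1: 93/13
a_4 = 1: 143/20
a_5 = 2: 379/53
a_6 = 2: 901/126

901/126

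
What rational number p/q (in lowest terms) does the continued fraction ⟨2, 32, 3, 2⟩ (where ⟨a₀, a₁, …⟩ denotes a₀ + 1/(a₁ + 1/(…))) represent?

Start with 2.
3 + 1/(2/1) = 3 + 1/2 = 7/2
32 + 1/(7/2) = 32 + 2/7 = 226/7
2 + 1/(226/7) = 2 + 7/226 = 459/226

459/226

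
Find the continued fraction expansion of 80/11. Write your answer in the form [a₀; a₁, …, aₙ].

[7; 3, 1, 2]

Apply division with remainder until the remainder is 0:
80 ÷ 11 → quotient 7, remainder 3
11 ÷ 3 → quotient 3, remainder 2
3 ÷ 2 → quotient 1, remainder 1
2 ÷ 1 → quotient 2, remainder 0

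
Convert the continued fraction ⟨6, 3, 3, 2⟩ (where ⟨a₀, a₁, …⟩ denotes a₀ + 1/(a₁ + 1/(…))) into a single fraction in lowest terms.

Work from the innermost term outward:
Start with 2.
3 + 1/(2/1) = 3 + 1/2 = 7/2
3 + 1/(7/2) = 3 + 2/7 = 23/7
6 + 1/(23/7) = 6 + 7/23 = 145/23

145/23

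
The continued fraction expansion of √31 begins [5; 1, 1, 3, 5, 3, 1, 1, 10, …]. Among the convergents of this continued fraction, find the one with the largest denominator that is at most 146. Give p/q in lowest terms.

List convergents until the denominator exceeds the bound:
a_0 = 5: 5/1  (≤ bound)
a_1 = 1: 6/1  (≤ bound)
a_2 = 1: 11/2  (≤ bound)
a_3 = 3: 39/7  (≤ bound)
a_4 = 5: 206/37  (≤ bound)
a_5 = 3: 657/118  (≤ bound)
a_6 = 1: 863/155  (> 146, stop)

657/118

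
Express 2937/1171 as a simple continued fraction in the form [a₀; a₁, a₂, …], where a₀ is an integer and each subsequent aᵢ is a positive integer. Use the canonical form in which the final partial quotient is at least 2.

[2; 1, 1, 30, 3, 6]

Apply division with remainder until the remainder is 0:
⌊2937/1171⌋ = 2, remainder 595
⌊1171/595⌋ = 1, remainder 576
⌊595/576⌋ = 1, remainder 19
⌊576/19⌋ = 30, remainder 6
⌊19/6⌋ = 3, remainder 1
⌊6/1⌋ = 6, remainder 0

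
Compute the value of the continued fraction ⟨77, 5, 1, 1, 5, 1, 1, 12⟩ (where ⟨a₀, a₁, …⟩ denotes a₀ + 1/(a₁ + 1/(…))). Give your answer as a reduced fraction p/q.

Build up convergents one term at a time:
a_0 = 77: 77/1
a_1 = 5: 386/5
a_2 = 1: 463/6
a_3 = 1: 849/11
a_4 = 5: 4708/61
a_5 = 1: 5557/72
a_6 = 1: 10265/133
a_7 = 12: 128737/1668

128737/1668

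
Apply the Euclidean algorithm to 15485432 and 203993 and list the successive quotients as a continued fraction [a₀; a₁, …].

Run the Euclidean algorithm, recording each quotient:
15485432 ÷ 203993 → quotient 75, remainder 185957
203993 ÷ 185957 → quotient 1, remainder 18036
185957 ÷ 18036 → quotient 10, remainder 5597
18036 ÷ 5597 → quotient 3, remainder 1245
5597 ÷ 1245 → quotient 4, remainder 617
1245 ÷ 617 → quotient 2, remainder 11
617 ÷ 11 → quotient 56, remainder 1
11 ÷ 1 → quotient 11, remainder 0

[75; 1, 10, 3, 4, 2, 56, 11]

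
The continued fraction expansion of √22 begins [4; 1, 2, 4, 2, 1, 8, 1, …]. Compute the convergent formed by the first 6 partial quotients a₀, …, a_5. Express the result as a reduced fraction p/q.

197/42

Starting at the tail and folding back:
Start with 1.
2 + 1/(1/1) = 2 + 1/1 = 3/1
4 + 1/(3/1) = 4 + 1/3 = 13/3
2 + 1/(13/3) = 2 + 3/13 = 29/13
1 + 1/(29/13) = 1 + 13/29 = 42/29
4 + 1/(42/29) = 4 + 29/42 = 197/42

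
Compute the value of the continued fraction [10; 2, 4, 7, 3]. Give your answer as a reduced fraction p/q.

2131/204

Work from the innermost term outward:
Start with 3.
7 + 1/(3/1) = 7 + 1/3 = 22/3
4 + 1/(22/3) = 4 + 3/22 = 91/22
2 + 1/(91/22) = 2 + 22/91 = 204/91
10 + 1/(204/91) = 10 + 91/204 = 2131/204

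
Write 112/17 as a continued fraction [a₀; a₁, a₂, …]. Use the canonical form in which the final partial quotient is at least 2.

[6; 1, 1, 2, 3]

Apply division with remainder until the remainder is 0:
⌊112/17⌋ = 6, remainder 10
⌊17/10⌋ = 1, remainder 7
⌊10/7⌋ = 1, remainder 3
⌊7/3⌋ = 2, remainder 1
⌊3/1⌋ = 3, remainder 0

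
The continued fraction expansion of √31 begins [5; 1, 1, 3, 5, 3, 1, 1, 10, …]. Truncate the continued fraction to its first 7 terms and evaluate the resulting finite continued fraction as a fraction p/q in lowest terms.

Start with 1.
3 + 1/(1/1) = 3 + 1/1 = 4/1
5 + 1/(4/1) = 5 + 1/4 = 21/4
3 + 1/(21/4) = 3 + 4/21 = 67/21
1 + 1/(67/21) = 1 + 21/67 = 88/67
1 + 1/(88/67) = 1 + 67/88 = 155/88
5 + 1/(155/88) = 5 + 88/155 = 863/155

863/155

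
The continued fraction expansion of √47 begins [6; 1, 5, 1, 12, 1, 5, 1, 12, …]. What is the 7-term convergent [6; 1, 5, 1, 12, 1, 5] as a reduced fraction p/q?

3942/575

a_0 = 6: 6/1
a_1 = 1: 7/1
a_2 = 5: 41/6
a_3 = 1: 48/7
a_4 = 12: 617/90
a_5 = 1: 665/97
a_6 = 5: 3942/575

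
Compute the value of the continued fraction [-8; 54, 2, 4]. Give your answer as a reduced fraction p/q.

Build up convergents one term at a time:
a_0 = -8: -8/1
a_1 = 54: -431/54
a_2 = 2: -870/109
a_3 = 4: -3911/490

-3911/490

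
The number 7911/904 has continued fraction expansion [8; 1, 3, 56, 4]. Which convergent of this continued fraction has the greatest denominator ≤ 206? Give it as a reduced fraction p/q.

35/4

a_0 = 8: 8/1  (≤ bound)
a_1 = 1: 9/1  (≤ bound)
a_2 = 3: 35/4  (≤ bound)
a_3 = 56: 1969/225  (> 206, stop)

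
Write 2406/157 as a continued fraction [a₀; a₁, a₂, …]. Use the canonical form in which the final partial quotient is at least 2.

[15; 3, 12, 1, 3]

⌊2406/157⌋ = 15, remainder 51
⌊157/51⌋ = 3, remainder 4
⌊51/4⌋ = 12, remainder 3
⌊4/3⌋ = 1, remainder 1
⌊3/1⌋ = 3, remainder 0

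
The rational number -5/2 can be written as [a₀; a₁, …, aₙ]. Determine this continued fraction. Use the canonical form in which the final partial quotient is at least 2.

Repeatedly divide and take the remainder:
⌊-5/2⌋ = -3, remainder 1
⌊2/1⌋ = 2, remainder 0

[-3; 2]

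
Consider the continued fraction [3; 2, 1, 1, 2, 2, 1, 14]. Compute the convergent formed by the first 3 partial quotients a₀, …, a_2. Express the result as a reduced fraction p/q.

10/3

a_0 = 3: 3/1
a_1 = 2: 7/2
a_2 = 1: 10/3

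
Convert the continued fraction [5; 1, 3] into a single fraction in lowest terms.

23/4

Start with 3.
1 + 1/(3/1) = 1 + 1/3 = 4/3
5 + 1/(4/3) = 5 + 3/4 = 23/4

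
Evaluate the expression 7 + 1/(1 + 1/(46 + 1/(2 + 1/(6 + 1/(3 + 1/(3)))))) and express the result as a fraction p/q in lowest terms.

Use the convergent recurrence hₖ = aₖ·hₖ₋₁ + hₖ₋₂ (and likewise for the denominators kₖ):
a_0 = 7: 7/1
a_1 = 1: 8/1
a_2 = 46: 375/47
a_3 = 2: 758/95
a_4 = 6: 4923/617
a_5 = 3: 15527/1946
a_6 = 3: 51504/6455

51504/6455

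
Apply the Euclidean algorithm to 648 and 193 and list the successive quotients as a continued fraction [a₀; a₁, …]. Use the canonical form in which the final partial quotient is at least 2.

Apply division with remainder until the remainder is 0:
648 ÷ 193 → quotient 3, remainder 69
193 ÷ 69 → quotient 2, remainder 55
69 ÷ 55 → quotient 1, remainder 14
55 ÷ 14 → quotient 3, remainder 13
14 ÷ 13 → quotient 1, remainder 1
13 ÷ 1 → quotient 13, remainder 0

[3; 2, 1, 3, 1, 13]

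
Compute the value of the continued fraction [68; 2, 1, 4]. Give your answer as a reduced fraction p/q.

957/14

Start with 4.
1 + 1/(4/1) = 1 + 1/4 = 5/4
2 + 1/(5/4) = 2 + 4/5 = 14/5
68 + 1/(14/5) = 68 + 5/14 = 957/14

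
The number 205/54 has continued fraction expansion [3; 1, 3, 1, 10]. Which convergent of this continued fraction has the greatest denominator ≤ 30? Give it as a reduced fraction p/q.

List convergents until the denominator exceeds the bound:
a_0 = 3: 3/1  (≤ bound)
a_1 = 1: 4/1  (≤ bound)
a_2 = 3: 15/4  (≤ bound)
a_3 = 1: 19/5  (≤ bound)
a_4 = 10: 205/54  (> 30, stop)

19/5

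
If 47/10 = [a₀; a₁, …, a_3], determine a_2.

2

⌊47/10⌋ = 4, remainder 7
⌊10/7⌋ = 1, remainder 3
⌊7/3⌋ = 2, remainder 1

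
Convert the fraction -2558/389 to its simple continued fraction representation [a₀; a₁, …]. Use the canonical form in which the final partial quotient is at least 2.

Repeatedly divide and take the remainder:
-2558 ÷ 389 → quotient -7, remainder 165
389 ÷ 165 → quotient 2, remainder 59
165 ÷ 59 → quotient 2, remainder 47
59 ÷ 47 → quotient 1, remainder 12
47 ÷ 12 → quotient 3, remainder 11
12 ÷ 11 → quotient 1, remainder 1
11 ÷ 1 → quotient 11, remainder 0

[-7; 2, 2, 1, 3, 1, 11]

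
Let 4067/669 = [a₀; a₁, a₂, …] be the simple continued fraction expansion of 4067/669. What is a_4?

4067 = 6·669 + 53, so a_0 = 6
669 = 12·53 + 33, so a_1 = 12
53 = 1·33 + 20, so a_2 = 1
33 = 1·20 + 13, so a_3 = 1
20 = 1·13 + 7, so a_4 = 1

1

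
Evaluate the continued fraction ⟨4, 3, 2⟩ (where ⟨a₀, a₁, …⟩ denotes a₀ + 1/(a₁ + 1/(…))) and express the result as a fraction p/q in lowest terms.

30/7

Build up convergents one term at a time:
a_0 = 4: 4/1
a_1 = 3: 13/3
a_2 = 2: 30/7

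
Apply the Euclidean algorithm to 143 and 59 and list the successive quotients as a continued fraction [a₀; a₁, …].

Run the Euclidean algorithm, recording each quotient:
⌊143/59⌋ = 2, remainder 25
⌊59/25⌋ = 2, remainder 9
⌊25/9⌋ = 2, remainder 7
⌊9/7⌋ = 1, remainder 2
⌊7/2⌋ = 3, remainder 1
⌊2/1⌋ = 2, remainder 0

[2; 2, 2, 1, 3, 2]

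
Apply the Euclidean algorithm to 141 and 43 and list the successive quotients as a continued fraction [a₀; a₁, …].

[3; 3, 1, 1, 2, 2]

Run the Euclidean algorithm, recording each quotient:
141 ÷ 43 → quotient 3, remainder 12
43 ÷ 12 → quotient 3, remainder 7
12 ÷ 7 → quotient 1, remainder 5
7 ÷ 5 → quotient 1, remainder 2
5 ÷ 2 → quotient 2, remainder 1
2 ÷ 1 → quotient 2, remainder 0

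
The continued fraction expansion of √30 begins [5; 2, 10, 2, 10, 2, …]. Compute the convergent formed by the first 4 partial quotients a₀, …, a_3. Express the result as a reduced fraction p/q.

241/44

Start with 2.
10 + 1/(2/1) = 10 + 1/2 = 21/2
2 + 1/(21/2) = 2 + 2/21 = 44/21
5 + 1/(44/21) = 5 + 21/44 = 241/44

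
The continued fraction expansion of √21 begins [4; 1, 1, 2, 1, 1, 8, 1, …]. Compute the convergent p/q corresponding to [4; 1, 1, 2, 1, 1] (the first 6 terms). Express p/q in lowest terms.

Work from the innermost term outward:
Start with 1.
1 + 1/(1/1) = 1 + 1/1 = 2/1
2 + 1/(2/1) = 2 + 1/2 = 5/2
1 + 1/(5/2) = 1 + 2/5 = 7/5
1 + 1/(7/5) = 1 + 5/7 = 12/7
4 + 1/(12/7) = 4 + 7/12 = 55/12

55/12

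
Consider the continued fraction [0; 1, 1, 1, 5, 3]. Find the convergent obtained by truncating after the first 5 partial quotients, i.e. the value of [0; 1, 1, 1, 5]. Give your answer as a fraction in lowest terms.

11/17

Start with 5.
1 + 1/(5/1) = 1 + 1/5 = 6/5
1 + 1/(6/5) = 1 + 5/6 = 11/6
1 + 1/(11/6) = 1 + 6/11 = 17/11
0 + 1/(17/11) = 0 + 11/17 = 11/17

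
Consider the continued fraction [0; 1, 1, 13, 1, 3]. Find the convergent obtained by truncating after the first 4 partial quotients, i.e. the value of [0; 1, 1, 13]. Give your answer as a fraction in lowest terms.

14/27

a_0 = 0: 0/1
a_1 = 1: 1/1
a_2 = 1: 1/2
a_3 = 13: 14/27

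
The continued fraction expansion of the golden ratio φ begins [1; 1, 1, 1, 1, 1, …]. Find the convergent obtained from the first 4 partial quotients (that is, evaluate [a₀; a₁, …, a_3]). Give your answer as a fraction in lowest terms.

a_0 = 1: 1/1
a_1 = 1: 2/1
a_2 = 1: 3/2
a_3 = 1: 5/3

5/3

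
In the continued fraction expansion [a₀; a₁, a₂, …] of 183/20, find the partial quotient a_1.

6

Run the Euclidean algorithm, recording each quotient:
183 ÷ 20 → quotient 9, remainder 3
20 ÷ 3 → quotient 6, remainder 2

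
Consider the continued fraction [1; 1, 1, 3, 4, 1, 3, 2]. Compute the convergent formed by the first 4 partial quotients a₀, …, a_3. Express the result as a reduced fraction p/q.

a_0 = 1: 1/1
a_1 = 1: 2/1
a_2 = 1: 3/2
a_3 = 3: 11/7

11/7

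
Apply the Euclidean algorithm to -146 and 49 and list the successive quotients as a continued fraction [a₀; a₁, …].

-146 ÷ 49 → quotient -3, remainder 1
49 ÷ 1 → quotient 49, remainder 0

[-3; 49]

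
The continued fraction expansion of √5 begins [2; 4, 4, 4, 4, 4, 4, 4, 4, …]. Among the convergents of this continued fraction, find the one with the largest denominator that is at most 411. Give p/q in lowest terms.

a_0 = 2: 2/1  (≤ bound)
a_1 = 4: 9/4  (≤ bound)
a_2 = 4: 38/17  (≤ bound)
a_3 = 4: 161/72  (≤ bound)
a_4 = 4: 682/305  (≤ bound)
a_5 = 4: 2889/1292  (> 411, stop)

682/305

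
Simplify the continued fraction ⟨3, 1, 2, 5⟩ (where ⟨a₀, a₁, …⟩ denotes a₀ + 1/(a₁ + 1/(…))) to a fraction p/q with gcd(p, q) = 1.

a_0 = 3: 3/1
a_1 = 1: 4/1
a_2 = 2: 11/3
a_3 = 5: 59/16

59/16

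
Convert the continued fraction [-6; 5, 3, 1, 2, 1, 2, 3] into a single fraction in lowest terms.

Start with 3.
2 + 1/(3/1) = 2 + 1/3 = 7/3
1 + 1/(7/3) = 1 + 3/7 = 10/7
2 + 1/(10/7) = 2 + 7/10 = 27/10
1 + 1/(27/10) = 1 + 10/27 = 37/27
3 + 1/(37/27) = 3 + 27/37 = 138/37
5 + 1/(138/37) = 5 + 37/138 = 727/138
-6 + 1/(727/138) = -6 + 138/727 = -4224/727

-4224/727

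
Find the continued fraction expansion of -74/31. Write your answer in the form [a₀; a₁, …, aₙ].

[-3; 1, 1, 1, 1, 2, 2]

Run the Euclidean algorithm, recording each quotient:
⌊-74/31⌋ = -3, remainder 19
⌊31/19⌋ = 1, remainder 12
⌊19/12⌋ = 1, remainder 7
⌊12/7⌋ = 1, remainder 5
⌊7/5⌋ = 1, remainder 2
⌊5/2⌋ = 2, remainder 1
⌊2/1⌋ = 2, remainder 0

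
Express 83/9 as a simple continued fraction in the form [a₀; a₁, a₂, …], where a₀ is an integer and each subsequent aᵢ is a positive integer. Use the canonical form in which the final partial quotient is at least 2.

⌊83/9⌋ = 9, remainder 2
⌊9/2⌋ = 4, remainder 1
⌊2/1⌋ = 2, remainder 0

[9; 4, 2]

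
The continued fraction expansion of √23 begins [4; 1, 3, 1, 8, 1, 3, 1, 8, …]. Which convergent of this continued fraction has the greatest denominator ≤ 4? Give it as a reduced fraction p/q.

19/4

a_0 = 4: 4/1  (≤ bound)
a_1 = 1: 5/1  (≤ bound)
a_2 = 3: 19/4  (≤ bound)
a_3 = 1: 24/5  (> 4, stop)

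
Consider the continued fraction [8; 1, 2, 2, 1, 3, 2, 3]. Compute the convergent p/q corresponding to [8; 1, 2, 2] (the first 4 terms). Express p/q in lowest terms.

Start with 2.
2 + 1/(2/1) = 2 + 1/2 = 5/2
1 + 1/(5/2) = 1 + 2/5 = 7/5
8 + 1/(7/5) = 8 + 5/7 = 61/7

61/7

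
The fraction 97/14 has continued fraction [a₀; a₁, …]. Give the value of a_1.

Apply division with remainder until the remainder is 0:
⌊97/14⌋ = 6, remainder 13
⌊14/13⌋ = 1, remainder 1

1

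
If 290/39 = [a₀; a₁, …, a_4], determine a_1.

2

290 ÷ 39 → quotient 7, remainder 17
39 ÷ 17 → quotient 2, remainder 5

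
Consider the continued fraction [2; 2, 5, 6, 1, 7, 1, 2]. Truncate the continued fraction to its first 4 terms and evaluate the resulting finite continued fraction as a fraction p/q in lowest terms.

167/68

Start with 6.
5 + 1/(6/1) = 5 + 1/6 = 31/6
2 + 1/(31/6) = 2 + 6/31 = 68/31
2 + 1/(68/31) = 2 + 31/68 = 167/68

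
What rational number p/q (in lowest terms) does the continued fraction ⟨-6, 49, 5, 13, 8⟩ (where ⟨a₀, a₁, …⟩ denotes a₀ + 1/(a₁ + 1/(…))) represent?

-156799/26222

a_0 = -6: -6/1
a_1 = 49: -293/49
a_2 = 5: -1471/246
a_3 = 13: -19416/3247
a_4 = 8: -156799/26222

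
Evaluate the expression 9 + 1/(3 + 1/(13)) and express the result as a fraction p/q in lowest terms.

373/40

a_0 = 9: 9/1
a_1 = 3: 28/3
a_2 = 13: 373/40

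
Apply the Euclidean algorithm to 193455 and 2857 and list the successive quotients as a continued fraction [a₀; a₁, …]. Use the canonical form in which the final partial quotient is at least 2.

[67; 1, 2, 2, 11, 1, 15, 2]

Run the Euclidean algorithm, recording each quotient:
⌊193455/2857⌋ = 67, remainder 2036
⌊2857/2036⌋ = 1, remainder 821
⌊2036/821⌋ = 2, remainder 394
⌊821/394⌋ = 2, remainder 33
⌊394/33⌋ = 11, remainder 31
⌊33/31⌋ = 1, remainder 2
⌊31/2⌋ = 15, remainder 1
⌊2/1⌋ = 2, remainder 0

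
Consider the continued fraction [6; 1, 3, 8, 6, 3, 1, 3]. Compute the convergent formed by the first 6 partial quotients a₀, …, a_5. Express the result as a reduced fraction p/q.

Start with 3.
6 + 1/(3/1) = 6 + 1/3 = 19/3
8 + 1/(19/3) = 8 + 3/19 = 155/19
3 + 1/(155/19) = 3 + 19/155 = 484/155
1 + 1/(484/155) = 1 + 155/484 = 639/484
6 + 1/(639/484) = 6 + 484/639 = 4318/639

4318/639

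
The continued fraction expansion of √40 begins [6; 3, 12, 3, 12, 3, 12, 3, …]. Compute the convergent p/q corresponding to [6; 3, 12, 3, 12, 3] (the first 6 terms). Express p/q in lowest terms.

Start with 3.
12 + 1/(3/1) = 12 + 1/3 = 37/3
3 + 1/(37/3) = 3 + 3/37 = 114/37
12 + 1/(114/37) = 12 + 37/114 = 1405/114
3 + 1/(1405/114) = 3 + 114/1405 = 4329/1405
6 + 1/(4329/1405) = 6 + 1405/4329 = 27379/4329

27379/4329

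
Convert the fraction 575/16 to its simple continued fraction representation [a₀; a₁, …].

[35; 1, 15]

Repeatedly divide and take the remainder:
575 = 35·16 + 15, so a_0 = 35
16 = 1·15 + 1, so a_1 = 1
15 = 15·1 + 0, so a_2 = 15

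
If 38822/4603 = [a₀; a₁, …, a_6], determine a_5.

⌊38822/4603⌋ = 8, remainder 1998
⌊4603/1998⌋ = 2, remainder 607
⌊1998/607⌋ = 3, remainder 177
⌊607/177⌋ = 3, remainder 76
⌊177/76⌋ = 2, remainder 25
⌊76/25⌋ = 3, remainder 1

3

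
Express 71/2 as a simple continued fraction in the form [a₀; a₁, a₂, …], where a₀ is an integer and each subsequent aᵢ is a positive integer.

71 ÷ 2 → quotient 35, remainder 1
2 ÷ 1 → quotient 2, remainder 0

[35; 2]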